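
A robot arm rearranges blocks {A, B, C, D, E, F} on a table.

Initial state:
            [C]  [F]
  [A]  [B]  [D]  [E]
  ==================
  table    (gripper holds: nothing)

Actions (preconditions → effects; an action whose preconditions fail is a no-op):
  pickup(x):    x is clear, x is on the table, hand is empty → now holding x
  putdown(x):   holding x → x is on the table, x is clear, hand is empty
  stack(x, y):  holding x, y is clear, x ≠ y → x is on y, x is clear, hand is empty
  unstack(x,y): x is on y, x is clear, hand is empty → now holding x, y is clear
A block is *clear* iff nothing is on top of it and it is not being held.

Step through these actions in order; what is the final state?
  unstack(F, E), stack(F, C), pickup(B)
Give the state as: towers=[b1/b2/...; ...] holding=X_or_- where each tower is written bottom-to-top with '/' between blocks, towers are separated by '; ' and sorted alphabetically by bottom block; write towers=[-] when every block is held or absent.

towers=[A; D/C/F; E] holding=B

step 1 (unstack(F, E)): towers=[A; B; D/C; E] holding=F
step 2 (stack(F, C)): towers=[A; B; D/C/F; E] holding=-
step 3 (pickup(B)): towers=[A; D/C/F; E] holding=B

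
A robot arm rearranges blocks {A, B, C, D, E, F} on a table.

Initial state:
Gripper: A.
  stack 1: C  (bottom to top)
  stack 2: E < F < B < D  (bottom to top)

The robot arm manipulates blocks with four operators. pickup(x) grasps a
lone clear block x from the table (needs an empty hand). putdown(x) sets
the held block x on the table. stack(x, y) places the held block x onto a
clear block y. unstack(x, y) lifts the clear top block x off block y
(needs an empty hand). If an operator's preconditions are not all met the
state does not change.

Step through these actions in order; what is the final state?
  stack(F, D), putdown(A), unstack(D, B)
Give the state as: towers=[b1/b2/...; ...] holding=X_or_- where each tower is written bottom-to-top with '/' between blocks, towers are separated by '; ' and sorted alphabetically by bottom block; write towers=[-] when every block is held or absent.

step 1 (stack(F, D)) [no-op]: towers=[C; E/F/B/D] holding=A
step 2 (putdown(A)): towers=[A; C; E/F/B/D] holding=-
step 3 (unstack(D, B)): towers=[A; C; E/F/B] holding=D

towers=[A; C; E/F/B] holding=D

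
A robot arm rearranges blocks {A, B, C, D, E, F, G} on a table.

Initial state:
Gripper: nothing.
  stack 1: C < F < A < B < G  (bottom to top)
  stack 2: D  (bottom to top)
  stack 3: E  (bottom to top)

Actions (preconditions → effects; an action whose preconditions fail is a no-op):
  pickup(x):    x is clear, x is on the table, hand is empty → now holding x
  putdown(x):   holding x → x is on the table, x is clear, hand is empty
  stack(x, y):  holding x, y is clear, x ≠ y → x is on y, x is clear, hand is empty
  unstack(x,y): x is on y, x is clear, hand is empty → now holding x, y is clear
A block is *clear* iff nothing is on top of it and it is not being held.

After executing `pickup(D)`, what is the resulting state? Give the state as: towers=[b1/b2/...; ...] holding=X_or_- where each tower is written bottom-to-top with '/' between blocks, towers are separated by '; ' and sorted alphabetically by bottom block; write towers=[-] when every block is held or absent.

towers=[C/F/A/B/G; E] holding=D

before: towers=[C/F/A/B/G; D; E] holding=-
pre[pickup(D)]: clear(D) ok, ontable(D) ok, handempty ok
all met → apply pickup(D)
after:  towers=[C/F/A/B/G; E] holding=D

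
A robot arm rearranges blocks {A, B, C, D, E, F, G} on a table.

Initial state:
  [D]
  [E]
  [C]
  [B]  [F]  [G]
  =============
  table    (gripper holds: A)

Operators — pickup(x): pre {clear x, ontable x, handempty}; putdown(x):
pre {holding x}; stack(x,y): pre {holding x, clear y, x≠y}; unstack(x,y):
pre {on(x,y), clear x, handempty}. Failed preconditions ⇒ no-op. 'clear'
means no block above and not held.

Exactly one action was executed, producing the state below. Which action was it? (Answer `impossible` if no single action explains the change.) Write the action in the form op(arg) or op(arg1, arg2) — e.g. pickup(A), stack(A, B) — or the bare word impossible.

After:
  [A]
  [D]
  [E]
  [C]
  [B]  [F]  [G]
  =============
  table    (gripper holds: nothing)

target: towers=[B/C/E/D/A; F; G] holding=-
        putdown(A) → towers=[A; B/C/E/D; F; G] holding=-
       stack(A, F) → towers=[B/C/E/D; F/A; G] holding=-
       stack(A, G) → towers=[B/C/E/D; F; G/A] holding=-
       stack(A, D) → towers=[B/C/E/D/A; F; G] holding=-  ← match

stack(A, D)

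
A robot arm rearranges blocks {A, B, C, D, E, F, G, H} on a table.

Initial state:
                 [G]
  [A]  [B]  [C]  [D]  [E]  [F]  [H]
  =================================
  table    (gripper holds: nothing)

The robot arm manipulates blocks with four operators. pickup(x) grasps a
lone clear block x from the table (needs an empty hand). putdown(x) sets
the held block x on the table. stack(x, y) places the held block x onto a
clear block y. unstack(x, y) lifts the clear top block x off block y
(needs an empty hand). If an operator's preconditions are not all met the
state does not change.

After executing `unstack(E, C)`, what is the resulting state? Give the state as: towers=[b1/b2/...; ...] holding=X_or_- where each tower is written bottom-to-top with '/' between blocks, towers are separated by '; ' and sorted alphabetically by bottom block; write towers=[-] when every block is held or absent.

towers=[A; B; C; D/G; E; F; H] holding=-

before: towers=[A; B; C; D/G; E; F; H] holding=-
pre[unstack(E, C)]: on(E,C) fail, clear(E) ok, handempty ok
on(E,C) unmet → unstack(E, C) is a no-op
after:  towers=[A; B; C; D/G; E; F; H] holding=-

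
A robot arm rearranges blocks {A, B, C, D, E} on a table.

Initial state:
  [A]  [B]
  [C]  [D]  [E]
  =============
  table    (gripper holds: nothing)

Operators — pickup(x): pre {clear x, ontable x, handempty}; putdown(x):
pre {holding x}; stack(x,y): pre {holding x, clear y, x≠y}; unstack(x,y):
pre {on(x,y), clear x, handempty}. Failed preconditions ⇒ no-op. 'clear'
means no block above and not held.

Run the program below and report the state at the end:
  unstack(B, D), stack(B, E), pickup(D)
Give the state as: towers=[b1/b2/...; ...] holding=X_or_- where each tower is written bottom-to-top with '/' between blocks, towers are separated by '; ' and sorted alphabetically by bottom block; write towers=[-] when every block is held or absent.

towers=[C/A; E/B] holding=D

step 1 (unstack(B, D)): towers=[C/A; D; E] holding=B
step 2 (stack(B, E)): towers=[C/A; D; E/B] holding=-
step 3 (pickup(D)): towers=[C/A; E/B] holding=D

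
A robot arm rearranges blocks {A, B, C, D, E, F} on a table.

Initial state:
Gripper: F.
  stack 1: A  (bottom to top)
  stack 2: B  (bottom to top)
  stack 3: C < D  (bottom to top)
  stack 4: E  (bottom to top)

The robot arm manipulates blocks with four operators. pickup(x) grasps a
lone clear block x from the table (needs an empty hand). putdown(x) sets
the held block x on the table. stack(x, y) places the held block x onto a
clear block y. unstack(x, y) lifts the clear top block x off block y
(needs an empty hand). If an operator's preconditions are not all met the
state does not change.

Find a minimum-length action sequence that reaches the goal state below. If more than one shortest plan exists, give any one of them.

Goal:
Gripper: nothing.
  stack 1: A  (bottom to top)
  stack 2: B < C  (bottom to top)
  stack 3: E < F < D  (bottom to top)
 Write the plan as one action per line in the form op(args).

stack(F, E)
unstack(D, C)
stack(D, F)
pickup(C)
stack(C, B)

step 1 (stack(F, E)): towers=[A; B; C/D; E/F] holding=-
step 2 (unstack(D, C)): towers=[A; B; C; E/F] holding=D
step 3 (stack(D, F)): towers=[A; B; C; E/F/D] holding=-
step 4 (pickup(C)): towers=[A; B; E/F/D] holding=C
step 5 (stack(C, B)): towers=[A; B/C; E/F/D] holding=-
goal check: towers=[A; B/C; E/F/D] holding=- — reached (length 5, optimal by BFS)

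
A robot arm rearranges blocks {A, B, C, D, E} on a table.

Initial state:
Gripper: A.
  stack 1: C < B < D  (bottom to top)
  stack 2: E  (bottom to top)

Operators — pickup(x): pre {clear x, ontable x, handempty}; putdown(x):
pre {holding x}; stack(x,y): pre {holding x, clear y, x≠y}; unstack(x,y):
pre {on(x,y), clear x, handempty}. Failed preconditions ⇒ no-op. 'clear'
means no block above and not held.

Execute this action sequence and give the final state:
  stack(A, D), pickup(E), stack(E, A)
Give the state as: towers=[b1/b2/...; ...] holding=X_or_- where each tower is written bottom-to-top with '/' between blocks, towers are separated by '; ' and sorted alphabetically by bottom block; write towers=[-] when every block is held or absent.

step 1 (stack(A, D)): towers=[C/B/D/A; E] holding=-
step 2 (pickup(E)): towers=[C/B/D/A] holding=E
step 3 (stack(E, A)): towers=[C/B/D/A/E] holding=-

towers=[C/B/D/A/E] holding=-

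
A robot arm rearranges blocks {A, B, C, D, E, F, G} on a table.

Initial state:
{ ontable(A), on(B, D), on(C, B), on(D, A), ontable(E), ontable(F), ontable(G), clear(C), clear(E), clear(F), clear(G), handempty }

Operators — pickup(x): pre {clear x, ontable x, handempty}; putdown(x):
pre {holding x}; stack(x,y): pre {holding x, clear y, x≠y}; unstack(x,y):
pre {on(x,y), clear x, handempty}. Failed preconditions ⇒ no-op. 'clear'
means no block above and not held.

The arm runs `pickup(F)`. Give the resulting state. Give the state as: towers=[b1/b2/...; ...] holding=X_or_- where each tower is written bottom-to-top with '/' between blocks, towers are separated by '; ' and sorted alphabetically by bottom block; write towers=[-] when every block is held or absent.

towers=[A/D/B/C; E; G] holding=F

before: towers=[A/D/B/C; E; F; G] holding=-
pre[pickup(F)]: clear(F) yes, ontable(F) yes, handempty yes
all met → apply pickup(F)
after:  towers=[A/D/B/C; E; G] holding=F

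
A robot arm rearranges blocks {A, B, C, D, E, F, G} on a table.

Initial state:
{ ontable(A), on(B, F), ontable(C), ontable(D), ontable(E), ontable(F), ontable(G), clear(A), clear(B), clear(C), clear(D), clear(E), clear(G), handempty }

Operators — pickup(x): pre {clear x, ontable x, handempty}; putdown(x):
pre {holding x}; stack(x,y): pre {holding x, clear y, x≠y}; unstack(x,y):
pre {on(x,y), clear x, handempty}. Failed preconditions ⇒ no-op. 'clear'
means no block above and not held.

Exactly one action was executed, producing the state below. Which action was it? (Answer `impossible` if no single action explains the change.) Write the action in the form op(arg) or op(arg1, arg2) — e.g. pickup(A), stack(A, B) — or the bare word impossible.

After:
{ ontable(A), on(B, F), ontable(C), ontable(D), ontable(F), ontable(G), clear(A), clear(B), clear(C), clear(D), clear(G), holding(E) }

pickup(E)

target: towers=[A; C; D; F/B; G] holding=E
     unstack(B, F) → towers=[A; C; D; E; F; G] holding=B
         pickup(G) → towers=[A; C; D; E; F/B] holding=G
         pickup(D) → towers=[A; C; E; F/B; G] holding=D
         pickup(A) → towers=[C; D; E; F/B; G] holding=A
         pickup(E) → towers=[A; C; D; F/B; G] holding=E  ← match
         pickup(C) → towers=[A; D; E; F/B; G] holding=C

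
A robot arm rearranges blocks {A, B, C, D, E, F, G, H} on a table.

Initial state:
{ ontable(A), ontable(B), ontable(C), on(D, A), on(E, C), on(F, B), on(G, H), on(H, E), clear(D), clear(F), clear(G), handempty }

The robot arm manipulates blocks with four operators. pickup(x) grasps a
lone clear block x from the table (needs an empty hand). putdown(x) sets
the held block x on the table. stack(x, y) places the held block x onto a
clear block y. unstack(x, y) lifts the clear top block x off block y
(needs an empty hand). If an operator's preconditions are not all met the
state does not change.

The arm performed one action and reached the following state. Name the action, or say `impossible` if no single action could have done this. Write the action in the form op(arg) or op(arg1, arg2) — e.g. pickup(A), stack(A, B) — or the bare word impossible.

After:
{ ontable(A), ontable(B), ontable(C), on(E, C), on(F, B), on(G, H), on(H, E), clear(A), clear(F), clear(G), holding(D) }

unstack(D, A)

target: towers=[A; B/F; C/E/H/G] holding=D
     unstack(G, H) → towers=[A/D; B/F; C/E/H] holding=G
     unstack(F, B) → towers=[A/D; B; C/E/H/G] holding=F
     unstack(D, A) → towers=[A; B/F; C/E/H/G] holding=D  ← match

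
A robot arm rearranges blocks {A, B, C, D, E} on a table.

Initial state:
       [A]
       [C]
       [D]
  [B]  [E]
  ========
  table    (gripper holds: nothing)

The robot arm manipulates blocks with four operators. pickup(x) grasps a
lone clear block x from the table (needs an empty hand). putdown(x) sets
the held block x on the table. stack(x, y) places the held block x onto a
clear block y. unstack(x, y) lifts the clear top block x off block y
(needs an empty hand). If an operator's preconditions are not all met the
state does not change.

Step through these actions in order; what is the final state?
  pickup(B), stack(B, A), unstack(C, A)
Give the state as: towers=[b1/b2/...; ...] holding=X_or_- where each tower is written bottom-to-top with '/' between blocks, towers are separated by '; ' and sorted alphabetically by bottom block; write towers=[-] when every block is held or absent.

step 1 (pickup(B)): towers=[E/D/C/A] holding=B
step 2 (stack(B, A)): towers=[E/D/C/A/B] holding=-
step 3 (unstack(C, A)) [no-op]: towers=[E/D/C/A/B] holding=-

towers=[E/D/C/A/B] holding=-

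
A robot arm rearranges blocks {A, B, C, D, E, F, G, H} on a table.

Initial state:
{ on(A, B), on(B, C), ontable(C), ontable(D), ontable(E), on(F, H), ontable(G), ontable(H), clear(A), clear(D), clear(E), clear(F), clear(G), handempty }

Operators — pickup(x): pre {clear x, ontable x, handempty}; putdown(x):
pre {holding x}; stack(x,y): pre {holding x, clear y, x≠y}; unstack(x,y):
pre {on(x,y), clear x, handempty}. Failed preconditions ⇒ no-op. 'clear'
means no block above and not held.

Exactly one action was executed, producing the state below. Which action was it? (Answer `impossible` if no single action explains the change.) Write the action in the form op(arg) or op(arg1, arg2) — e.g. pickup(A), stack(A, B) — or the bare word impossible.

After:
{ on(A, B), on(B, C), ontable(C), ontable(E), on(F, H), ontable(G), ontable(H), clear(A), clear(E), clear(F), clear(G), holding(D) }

target: towers=[C/B/A; E; G; H/F] holding=D
         pickup(G) → towers=[C/B/A; D; E; H/F] holding=G
     unstack(A, B) → towers=[C/B; D; E; G; H/F] holding=A
         pickup(E) → towers=[C/B/A; D; G; H/F] holding=E
     unstack(F, H) → towers=[C/B/A; D; E; G; H] holding=F
         pickup(D) → towers=[C/B/A; E; G; H/F] holding=D  ← match

pickup(D)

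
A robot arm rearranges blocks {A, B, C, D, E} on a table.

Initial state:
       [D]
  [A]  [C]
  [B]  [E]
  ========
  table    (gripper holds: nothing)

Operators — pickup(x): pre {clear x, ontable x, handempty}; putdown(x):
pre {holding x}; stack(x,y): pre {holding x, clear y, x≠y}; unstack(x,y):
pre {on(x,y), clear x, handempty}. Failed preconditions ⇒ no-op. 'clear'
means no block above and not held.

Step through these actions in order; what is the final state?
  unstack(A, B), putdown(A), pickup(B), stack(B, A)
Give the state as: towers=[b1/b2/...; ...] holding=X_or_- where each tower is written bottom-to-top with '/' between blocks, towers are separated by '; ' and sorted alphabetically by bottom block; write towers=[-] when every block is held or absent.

step 1 (unstack(A, B)): towers=[B; E/C/D] holding=A
step 2 (putdown(A)): towers=[A; B; E/C/D] holding=-
step 3 (pickup(B)): towers=[A; E/C/D] holding=B
step 4 (stack(B, A)): towers=[A/B; E/C/D] holding=-

towers=[A/B; E/C/D] holding=-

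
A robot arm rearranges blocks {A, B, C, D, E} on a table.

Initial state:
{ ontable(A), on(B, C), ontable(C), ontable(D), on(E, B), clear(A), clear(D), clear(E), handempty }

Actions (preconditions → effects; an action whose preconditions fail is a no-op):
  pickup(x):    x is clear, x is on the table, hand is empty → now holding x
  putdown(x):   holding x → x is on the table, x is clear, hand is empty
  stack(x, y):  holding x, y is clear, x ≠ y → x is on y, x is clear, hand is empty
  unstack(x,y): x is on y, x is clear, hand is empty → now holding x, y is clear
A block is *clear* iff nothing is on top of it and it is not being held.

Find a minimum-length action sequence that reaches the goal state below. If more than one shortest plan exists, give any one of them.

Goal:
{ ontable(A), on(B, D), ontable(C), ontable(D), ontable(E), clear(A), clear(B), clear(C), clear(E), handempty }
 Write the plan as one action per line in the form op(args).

unstack(E, B)
putdown(E)
unstack(B, C)
stack(B, D)

step 1 (unstack(E, B)): towers=[A; C/B; D] holding=E
step 2 (putdown(E)): towers=[A; C/B; D; E] holding=-
step 3 (unstack(B, C)): towers=[A; C; D; E] holding=B
step 4 (stack(B, D)): towers=[A; C; D/B; E] holding=-
goal check: towers=[A; C; D/B; E] holding=- — reached (length 4, optimal by BFS)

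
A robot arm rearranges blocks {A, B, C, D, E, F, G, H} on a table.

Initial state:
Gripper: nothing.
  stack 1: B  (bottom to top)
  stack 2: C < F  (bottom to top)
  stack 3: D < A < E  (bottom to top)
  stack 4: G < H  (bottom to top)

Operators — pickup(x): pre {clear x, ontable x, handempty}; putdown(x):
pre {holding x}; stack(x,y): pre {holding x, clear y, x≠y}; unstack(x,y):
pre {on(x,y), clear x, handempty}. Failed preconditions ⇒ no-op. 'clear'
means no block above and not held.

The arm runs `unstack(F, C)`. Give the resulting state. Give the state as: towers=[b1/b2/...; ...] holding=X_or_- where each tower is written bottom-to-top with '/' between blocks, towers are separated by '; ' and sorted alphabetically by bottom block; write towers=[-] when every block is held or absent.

before: towers=[B; C/F; D/A/E; G/H] holding=-
pre[unstack(F, C)]: on(F,C) ok, clear(F) ok, handempty ok
all met → apply unstack(F, C)
after:  towers=[B; C; D/A/E; G/H] holding=F

towers=[B; C; D/A/E; G/H] holding=F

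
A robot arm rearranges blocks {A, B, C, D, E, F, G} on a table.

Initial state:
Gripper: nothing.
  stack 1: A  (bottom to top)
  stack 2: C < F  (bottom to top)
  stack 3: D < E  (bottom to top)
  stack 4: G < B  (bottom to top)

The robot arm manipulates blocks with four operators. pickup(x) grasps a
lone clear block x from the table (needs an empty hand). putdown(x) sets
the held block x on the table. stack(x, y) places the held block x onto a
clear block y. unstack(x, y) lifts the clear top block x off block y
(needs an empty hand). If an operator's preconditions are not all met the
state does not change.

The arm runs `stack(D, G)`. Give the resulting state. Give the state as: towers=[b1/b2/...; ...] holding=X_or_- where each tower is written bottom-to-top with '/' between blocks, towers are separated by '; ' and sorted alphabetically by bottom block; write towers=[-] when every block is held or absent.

before: towers=[A; C/F; D/E; G/B] holding=-
pre[stack(D, G)]: holding(D) fail, clear(G) fail, D≠G ok
holding(D), clear(G) unmet → stack(D, G) is a no-op
after:  towers=[A; C/F; D/E; G/B] holding=-

towers=[A; C/F; D/E; G/B] holding=-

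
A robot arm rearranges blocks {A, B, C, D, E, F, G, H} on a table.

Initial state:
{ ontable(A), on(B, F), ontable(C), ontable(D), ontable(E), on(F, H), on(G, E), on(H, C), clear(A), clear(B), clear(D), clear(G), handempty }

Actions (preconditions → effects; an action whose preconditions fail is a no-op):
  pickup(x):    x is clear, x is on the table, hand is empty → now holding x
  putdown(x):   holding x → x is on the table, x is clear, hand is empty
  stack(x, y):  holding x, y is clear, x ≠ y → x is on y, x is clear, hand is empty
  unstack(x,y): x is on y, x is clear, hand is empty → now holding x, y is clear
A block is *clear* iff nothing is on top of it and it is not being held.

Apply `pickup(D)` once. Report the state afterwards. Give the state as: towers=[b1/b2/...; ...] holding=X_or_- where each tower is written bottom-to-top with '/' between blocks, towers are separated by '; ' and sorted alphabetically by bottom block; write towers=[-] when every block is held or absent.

towers=[A; C/H/F/B; E/G] holding=D

before: towers=[A; C/H/F/B; D; E/G] holding=-
pre[pickup(D)]: clear(D) ✓, ontable(D) ✓, handempty ✓
all met → apply pickup(D)
after:  towers=[A; C/H/F/B; E/G] holding=D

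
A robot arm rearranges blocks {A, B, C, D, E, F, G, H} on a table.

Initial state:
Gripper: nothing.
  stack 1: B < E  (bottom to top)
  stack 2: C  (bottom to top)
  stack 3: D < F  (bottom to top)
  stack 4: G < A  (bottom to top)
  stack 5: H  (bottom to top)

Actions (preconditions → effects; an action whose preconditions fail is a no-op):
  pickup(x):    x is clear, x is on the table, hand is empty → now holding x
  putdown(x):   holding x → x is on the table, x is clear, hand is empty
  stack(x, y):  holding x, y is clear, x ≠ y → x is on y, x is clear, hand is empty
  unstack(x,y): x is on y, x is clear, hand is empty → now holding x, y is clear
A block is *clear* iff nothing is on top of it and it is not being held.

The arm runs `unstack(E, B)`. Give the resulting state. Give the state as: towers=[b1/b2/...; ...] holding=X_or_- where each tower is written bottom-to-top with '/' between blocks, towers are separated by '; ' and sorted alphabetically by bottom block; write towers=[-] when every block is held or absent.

before: towers=[B/E; C; D/F; G/A; H] holding=-
pre[unstack(E, B)]: on(E,B) yes, clear(E) yes, handempty yes
all met → apply unstack(E, B)
after:  towers=[B; C; D/F; G/A; H] holding=E

towers=[B; C; D/F; G/A; H] holding=E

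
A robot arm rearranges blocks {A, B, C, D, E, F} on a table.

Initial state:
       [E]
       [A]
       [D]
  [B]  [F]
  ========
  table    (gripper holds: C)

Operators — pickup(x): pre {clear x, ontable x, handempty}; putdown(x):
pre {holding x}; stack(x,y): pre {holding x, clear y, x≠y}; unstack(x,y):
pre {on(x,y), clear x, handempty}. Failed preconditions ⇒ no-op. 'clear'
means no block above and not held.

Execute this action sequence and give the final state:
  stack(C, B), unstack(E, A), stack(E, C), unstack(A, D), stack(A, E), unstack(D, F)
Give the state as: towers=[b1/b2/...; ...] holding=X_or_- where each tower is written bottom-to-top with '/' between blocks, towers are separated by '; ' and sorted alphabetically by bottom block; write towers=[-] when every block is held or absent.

step 1 (stack(C, B)): towers=[B/C; F/D/A/E] holding=-
step 2 (unstack(E, A)): towers=[B/C; F/D/A] holding=E
step 3 (stack(E, C)): towers=[B/C/E; F/D/A] holding=-
step 4 (unstack(A, D)): towers=[B/C/E; F/D] holding=A
step 5 (stack(A, E)): towers=[B/C/E/A; F/D] holding=-
step 6 (unstack(D, F)): towers=[B/C/E/A; F] holding=D

towers=[B/C/E/A; F] holding=D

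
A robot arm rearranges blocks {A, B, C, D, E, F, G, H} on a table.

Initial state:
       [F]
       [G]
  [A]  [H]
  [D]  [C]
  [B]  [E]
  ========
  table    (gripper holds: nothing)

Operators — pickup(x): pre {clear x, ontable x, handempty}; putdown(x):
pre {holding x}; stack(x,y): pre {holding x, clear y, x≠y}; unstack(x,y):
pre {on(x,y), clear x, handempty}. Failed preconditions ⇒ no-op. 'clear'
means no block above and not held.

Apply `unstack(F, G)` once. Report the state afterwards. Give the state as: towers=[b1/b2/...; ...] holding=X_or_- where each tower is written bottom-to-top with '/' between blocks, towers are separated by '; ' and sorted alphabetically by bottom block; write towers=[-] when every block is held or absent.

towers=[B/D/A; E/C/H/G] holding=F

before: towers=[B/D/A; E/C/H/G/F] holding=-
pre[unstack(F, G)]: on(F,G) ok, clear(F) ok, handempty ok
all met → apply unstack(F, G)
after:  towers=[B/D/A; E/C/H/G] holding=F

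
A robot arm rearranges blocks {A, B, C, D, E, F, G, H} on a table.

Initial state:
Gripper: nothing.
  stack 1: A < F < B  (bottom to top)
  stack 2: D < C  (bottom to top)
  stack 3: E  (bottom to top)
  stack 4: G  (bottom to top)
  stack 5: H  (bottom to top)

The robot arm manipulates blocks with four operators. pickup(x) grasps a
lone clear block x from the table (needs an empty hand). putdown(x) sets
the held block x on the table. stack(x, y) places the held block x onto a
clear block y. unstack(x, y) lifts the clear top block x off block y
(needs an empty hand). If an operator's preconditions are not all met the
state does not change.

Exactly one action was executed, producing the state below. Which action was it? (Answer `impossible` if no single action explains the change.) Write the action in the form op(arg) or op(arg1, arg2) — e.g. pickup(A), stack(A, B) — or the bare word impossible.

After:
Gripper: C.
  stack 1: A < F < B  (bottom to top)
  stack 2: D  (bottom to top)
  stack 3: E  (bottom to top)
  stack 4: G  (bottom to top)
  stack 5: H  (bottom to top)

target: towers=[A/F/B; D; E; G; H] holding=C
         pickup(G) → towers=[A/F/B; D/C; E; H] holding=G
         pickup(E) → towers=[A/F/B; D/C; G; H] holding=E
         pickup(H) → towers=[A/F/B; D/C; E; G] holding=H
     unstack(B, F) → towers=[A/F; D/C; E; G; H] holding=B
     unstack(C, D) → towers=[A/F/B; D; E; G; H] holding=C  ← match

unstack(C, D)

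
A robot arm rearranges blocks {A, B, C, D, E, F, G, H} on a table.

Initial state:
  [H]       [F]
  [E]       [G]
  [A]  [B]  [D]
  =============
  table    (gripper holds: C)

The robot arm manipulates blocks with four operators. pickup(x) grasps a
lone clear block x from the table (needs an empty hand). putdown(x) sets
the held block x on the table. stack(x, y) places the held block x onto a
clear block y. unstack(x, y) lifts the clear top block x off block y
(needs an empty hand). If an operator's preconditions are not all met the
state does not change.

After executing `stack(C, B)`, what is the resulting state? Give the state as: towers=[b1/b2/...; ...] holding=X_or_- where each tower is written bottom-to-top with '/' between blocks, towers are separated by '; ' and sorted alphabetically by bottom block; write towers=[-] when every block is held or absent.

towers=[A/E/H; B/C; D/G/F] holding=-

before: towers=[A/E/H; B; D/G/F] holding=C
pre[stack(C, B)]: holding(C) ✓, clear(B) ✓, C≠B ✓
all met → apply stack(C, B)
after:  towers=[A/E/H; B/C; D/G/F] holding=-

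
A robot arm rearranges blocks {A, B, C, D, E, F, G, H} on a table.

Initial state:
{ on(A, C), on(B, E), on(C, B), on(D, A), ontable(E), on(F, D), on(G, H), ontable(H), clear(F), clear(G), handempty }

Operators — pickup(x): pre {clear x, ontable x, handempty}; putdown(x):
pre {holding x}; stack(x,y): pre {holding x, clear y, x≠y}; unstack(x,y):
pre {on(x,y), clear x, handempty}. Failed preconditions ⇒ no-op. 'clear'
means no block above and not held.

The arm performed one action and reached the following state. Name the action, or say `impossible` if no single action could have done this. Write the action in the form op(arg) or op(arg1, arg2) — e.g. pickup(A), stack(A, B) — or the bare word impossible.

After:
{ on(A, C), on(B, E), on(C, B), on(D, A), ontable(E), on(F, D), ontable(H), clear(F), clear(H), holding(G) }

target: towers=[E/B/C/A/D/F; H] holding=G
     unstack(G, H) → towers=[E/B/C/A/D/F; H] holding=G  ← match
     unstack(F, D) → towers=[E/B/C/A/D; H/G] holding=F

unstack(G, H)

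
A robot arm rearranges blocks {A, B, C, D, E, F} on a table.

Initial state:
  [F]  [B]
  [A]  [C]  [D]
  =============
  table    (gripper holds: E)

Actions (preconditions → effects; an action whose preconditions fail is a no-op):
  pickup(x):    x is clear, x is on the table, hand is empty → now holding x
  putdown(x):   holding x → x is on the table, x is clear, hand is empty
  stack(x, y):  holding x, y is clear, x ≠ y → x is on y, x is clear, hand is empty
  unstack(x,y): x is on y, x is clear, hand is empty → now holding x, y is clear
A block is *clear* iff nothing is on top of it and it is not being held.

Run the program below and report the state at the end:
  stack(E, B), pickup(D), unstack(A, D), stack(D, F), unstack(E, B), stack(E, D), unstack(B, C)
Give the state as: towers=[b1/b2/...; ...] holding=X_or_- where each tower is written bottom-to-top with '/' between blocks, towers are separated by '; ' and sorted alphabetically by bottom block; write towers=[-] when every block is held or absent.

towers=[A/F/D/E; C] holding=B

step 1 (stack(E, B)): towers=[A/F; C/B/E; D] holding=-
step 2 (pickup(D)): towers=[A/F; C/B/E] holding=D
step 3 (unstack(A, D)) [no-op]: towers=[A/F; C/B/E] holding=D
step 4 (stack(D, F)): towers=[A/F/D; C/B/E] holding=-
step 5 (unstack(E, B)): towers=[A/F/D; C/B] holding=E
step 6 (stack(E, D)): towers=[A/F/D/E; C/B] holding=-
step 7 (unstack(B, C)): towers=[A/F/D/E; C] holding=B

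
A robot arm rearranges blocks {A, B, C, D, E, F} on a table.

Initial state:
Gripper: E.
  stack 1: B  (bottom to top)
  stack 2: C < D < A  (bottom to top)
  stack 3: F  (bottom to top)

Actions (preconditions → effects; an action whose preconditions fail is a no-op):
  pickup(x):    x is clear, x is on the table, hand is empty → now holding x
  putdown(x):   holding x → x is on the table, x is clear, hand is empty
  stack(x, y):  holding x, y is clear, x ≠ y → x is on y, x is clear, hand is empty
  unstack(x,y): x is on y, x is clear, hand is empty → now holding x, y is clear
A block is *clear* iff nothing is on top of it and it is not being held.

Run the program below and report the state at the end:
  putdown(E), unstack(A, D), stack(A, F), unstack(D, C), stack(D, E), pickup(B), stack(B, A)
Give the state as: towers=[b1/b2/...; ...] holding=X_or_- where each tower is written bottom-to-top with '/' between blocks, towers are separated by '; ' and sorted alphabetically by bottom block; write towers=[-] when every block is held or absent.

towers=[C; E/D; F/A/B] holding=-

step 1 (putdown(E)): towers=[B; C/D/A; E; F] holding=-
step 2 (unstack(A, D)): towers=[B; C/D; E; F] holding=A
step 3 (stack(A, F)): towers=[B; C/D; E; F/A] holding=-
step 4 (unstack(D, C)): towers=[B; C; E; F/A] holding=D
step 5 (stack(D, E)): towers=[B; C; E/D; F/A] holding=-
step 6 (pickup(B)): towers=[C; E/D; F/A] holding=B
step 7 (stack(B, A)): towers=[C; E/D; F/A/B] holding=-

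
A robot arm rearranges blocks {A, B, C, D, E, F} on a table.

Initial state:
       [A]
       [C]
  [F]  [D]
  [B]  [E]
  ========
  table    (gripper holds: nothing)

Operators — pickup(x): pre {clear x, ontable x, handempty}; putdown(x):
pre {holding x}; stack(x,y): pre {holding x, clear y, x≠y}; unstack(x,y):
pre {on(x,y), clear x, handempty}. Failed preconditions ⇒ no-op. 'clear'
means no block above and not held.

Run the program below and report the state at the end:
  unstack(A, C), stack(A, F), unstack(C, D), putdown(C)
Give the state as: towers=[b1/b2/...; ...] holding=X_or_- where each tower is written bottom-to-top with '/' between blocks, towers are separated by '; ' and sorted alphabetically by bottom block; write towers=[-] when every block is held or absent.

towers=[B/F/A; C; E/D] holding=-

step 1 (unstack(A, C)): towers=[B/F; E/D/C] holding=A
step 2 (stack(A, F)): towers=[B/F/A; E/D/C] holding=-
step 3 (unstack(C, D)): towers=[B/F/A; E/D] holding=C
step 4 (putdown(C)): towers=[B/F/A; C; E/D] holding=-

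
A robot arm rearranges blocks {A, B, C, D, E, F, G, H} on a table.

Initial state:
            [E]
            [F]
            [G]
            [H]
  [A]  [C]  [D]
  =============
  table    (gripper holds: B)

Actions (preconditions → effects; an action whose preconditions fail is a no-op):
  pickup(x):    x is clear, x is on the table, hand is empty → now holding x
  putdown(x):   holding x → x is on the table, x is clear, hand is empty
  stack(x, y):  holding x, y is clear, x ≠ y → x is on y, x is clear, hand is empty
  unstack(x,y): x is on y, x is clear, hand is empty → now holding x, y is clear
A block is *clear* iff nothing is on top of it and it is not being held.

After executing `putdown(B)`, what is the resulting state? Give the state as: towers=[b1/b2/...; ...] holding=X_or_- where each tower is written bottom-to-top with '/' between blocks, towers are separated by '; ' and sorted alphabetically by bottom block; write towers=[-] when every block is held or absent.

towers=[A; B; C; D/H/G/F/E] holding=-

before: towers=[A; C; D/H/G/F/E] holding=B
pre[putdown(B)]: holding(B) ok
all met → apply putdown(B)
after:  towers=[A; B; C; D/H/G/F/E] holding=-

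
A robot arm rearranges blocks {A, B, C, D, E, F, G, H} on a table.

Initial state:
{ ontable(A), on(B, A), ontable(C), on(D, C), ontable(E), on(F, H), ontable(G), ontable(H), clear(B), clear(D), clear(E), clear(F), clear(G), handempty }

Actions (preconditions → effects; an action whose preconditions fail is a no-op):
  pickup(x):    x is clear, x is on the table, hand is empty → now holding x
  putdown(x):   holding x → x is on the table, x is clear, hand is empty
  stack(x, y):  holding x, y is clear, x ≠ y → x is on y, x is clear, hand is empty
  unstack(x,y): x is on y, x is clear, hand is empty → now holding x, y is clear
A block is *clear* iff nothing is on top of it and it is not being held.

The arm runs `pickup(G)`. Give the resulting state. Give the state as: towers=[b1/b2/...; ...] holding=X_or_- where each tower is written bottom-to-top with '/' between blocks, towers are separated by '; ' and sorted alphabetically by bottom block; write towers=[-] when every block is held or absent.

before: towers=[A/B; C/D; E; G; H/F] holding=-
pre[pickup(G)]: clear(G) ok, ontable(G) ok, handempty ok
all met → apply pickup(G)
after:  towers=[A/B; C/D; E; H/F] holding=G

towers=[A/B; C/D; E; H/F] holding=G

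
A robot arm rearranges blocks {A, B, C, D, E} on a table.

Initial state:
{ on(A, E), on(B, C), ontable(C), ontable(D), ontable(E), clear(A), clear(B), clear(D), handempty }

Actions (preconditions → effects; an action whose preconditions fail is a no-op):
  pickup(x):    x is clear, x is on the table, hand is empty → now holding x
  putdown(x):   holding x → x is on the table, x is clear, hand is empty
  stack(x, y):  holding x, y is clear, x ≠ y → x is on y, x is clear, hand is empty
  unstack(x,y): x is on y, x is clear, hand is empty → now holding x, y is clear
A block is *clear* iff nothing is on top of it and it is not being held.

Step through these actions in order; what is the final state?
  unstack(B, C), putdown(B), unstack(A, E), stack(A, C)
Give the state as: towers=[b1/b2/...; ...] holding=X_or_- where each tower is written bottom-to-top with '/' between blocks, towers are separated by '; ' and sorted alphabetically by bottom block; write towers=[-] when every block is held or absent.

towers=[B; C/A; D; E] holding=-

step 1 (unstack(B, C)): towers=[C; D; E/A] holding=B
step 2 (putdown(B)): towers=[B; C; D; E/A] holding=-
step 3 (unstack(A, E)): towers=[B; C; D; E] holding=A
step 4 (stack(A, C)): towers=[B; C/A; D; E] holding=-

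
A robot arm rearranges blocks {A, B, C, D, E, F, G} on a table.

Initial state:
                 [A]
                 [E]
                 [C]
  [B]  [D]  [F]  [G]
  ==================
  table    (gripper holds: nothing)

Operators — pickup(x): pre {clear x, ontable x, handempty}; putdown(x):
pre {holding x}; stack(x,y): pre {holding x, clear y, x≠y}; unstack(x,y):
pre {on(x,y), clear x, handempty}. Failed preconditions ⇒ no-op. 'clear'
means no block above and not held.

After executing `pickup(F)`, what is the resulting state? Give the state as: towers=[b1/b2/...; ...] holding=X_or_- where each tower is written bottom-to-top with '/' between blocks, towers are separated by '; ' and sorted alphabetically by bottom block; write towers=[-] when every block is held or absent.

before: towers=[B; D; F; G/C/E/A] holding=-
pre[pickup(F)]: clear(F) yes, ontable(F) yes, handempty yes
all met → apply pickup(F)
after:  towers=[B; D; G/C/E/A] holding=F

towers=[B; D; G/C/E/A] holding=F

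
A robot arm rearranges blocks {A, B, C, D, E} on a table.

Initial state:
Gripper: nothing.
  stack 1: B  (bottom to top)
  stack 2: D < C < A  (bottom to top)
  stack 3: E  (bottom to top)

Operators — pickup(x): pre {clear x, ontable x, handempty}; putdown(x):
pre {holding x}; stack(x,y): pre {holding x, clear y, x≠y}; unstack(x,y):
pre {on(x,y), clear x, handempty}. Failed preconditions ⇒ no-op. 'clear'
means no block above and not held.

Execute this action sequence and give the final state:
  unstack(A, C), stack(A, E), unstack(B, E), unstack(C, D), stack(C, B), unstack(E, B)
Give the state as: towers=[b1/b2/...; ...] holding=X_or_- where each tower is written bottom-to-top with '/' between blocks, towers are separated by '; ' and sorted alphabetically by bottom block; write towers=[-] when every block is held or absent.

towers=[B/C; D; E/A] holding=-

step 1 (unstack(A, C)): towers=[B; D/C; E] holding=A
step 2 (stack(A, E)): towers=[B; D/C; E/A] holding=-
step 3 (unstack(B, E)) [no-op]: towers=[B; D/C; E/A] holding=-
step 4 (unstack(C, D)): towers=[B; D; E/A] holding=C
step 5 (stack(C, B)): towers=[B/C; D; E/A] holding=-
step 6 (unstack(E, B)) [no-op]: towers=[B/C; D; E/A] holding=-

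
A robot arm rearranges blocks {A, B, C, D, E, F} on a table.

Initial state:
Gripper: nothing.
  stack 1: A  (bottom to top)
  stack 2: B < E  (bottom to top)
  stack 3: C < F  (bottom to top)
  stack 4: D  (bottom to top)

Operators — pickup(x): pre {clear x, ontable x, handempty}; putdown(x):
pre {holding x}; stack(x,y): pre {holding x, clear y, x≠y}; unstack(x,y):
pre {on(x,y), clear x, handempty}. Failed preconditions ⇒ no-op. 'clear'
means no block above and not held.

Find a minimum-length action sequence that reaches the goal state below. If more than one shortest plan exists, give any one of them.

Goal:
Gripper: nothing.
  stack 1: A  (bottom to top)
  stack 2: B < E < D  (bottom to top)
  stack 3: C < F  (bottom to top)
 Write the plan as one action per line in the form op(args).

pickup(D)
stack(D, E)

step 1 (pickup(D)): towers=[A; B/E; C/F] holding=D
step 2 (stack(D, E)): towers=[A; B/E/D; C/F] holding=-
goal check: towers=[A; B/E/D; C/F] holding=- — reached (length 2, optimal by BFS)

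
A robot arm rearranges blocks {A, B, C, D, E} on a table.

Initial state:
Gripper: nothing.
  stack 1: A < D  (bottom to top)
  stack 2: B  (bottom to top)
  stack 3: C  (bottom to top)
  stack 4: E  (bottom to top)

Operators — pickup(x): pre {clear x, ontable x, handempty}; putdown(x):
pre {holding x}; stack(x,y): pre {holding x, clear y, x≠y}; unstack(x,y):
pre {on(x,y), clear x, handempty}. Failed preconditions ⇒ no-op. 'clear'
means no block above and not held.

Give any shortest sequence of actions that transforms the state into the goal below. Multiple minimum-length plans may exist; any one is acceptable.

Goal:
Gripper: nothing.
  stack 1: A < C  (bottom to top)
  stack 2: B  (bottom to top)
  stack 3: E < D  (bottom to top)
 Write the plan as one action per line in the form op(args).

step 1 (unstack(D, A)): towers=[A; B; C; E] holding=D
step 2 (stack(D, E)): towers=[A; B; C; E/D] holding=-
step 3 (pickup(C)): towers=[A; B; E/D] holding=C
step 4 (stack(C, A)): towers=[A/C; B; E/D] holding=-
goal check: towers=[A/C; B; E/D] holding=- — reached (length 4, optimal by BFS)

unstack(D, A)
stack(D, E)
pickup(C)
stack(C, A)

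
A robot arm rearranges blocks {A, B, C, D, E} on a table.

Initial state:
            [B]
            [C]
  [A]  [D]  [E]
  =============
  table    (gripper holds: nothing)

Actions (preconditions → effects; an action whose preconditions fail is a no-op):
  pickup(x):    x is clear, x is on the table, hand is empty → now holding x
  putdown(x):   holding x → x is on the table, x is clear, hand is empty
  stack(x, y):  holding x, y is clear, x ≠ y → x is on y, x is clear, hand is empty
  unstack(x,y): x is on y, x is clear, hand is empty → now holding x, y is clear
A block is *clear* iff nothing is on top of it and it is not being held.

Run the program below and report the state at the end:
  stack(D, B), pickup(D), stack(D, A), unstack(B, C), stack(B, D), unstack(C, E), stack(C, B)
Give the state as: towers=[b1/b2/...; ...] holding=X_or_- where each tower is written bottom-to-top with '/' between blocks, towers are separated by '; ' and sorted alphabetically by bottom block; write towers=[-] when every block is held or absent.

step 1 (stack(D, B)) [no-op]: towers=[A; D; E/C/B] holding=-
step 2 (pickup(D)): towers=[A; E/C/B] holding=D
step 3 (stack(D, A)): towers=[A/D; E/C/B] holding=-
step 4 (unstack(B, C)): towers=[A/D; E/C] holding=B
step 5 (stack(B, D)): towers=[A/D/B; E/C] holding=-
step 6 (unstack(C, E)): towers=[A/D/B; E] holding=C
step 7 (stack(C, B)): towers=[A/D/B/C; E] holding=-

towers=[A/D/B/C; E] holding=-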